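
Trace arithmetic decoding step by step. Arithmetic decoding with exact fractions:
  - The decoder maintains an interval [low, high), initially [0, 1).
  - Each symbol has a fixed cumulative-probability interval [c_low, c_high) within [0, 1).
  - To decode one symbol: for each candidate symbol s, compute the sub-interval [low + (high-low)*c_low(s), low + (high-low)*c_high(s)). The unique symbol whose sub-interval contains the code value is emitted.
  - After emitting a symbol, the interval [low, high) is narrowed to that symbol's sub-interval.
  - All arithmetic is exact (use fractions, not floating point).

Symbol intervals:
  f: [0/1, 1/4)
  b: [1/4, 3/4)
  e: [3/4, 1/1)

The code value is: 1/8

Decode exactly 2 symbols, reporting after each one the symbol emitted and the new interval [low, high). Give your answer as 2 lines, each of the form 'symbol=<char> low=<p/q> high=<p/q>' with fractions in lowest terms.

Step 1: interval [0/1, 1/1), width = 1/1 - 0/1 = 1/1
  'f': [0/1 + 1/1*0/1, 0/1 + 1/1*1/4) = [0/1, 1/4) <- contains code 1/8
  'b': [0/1 + 1/1*1/4, 0/1 + 1/1*3/4) = [1/4, 3/4)
  'e': [0/1 + 1/1*3/4, 0/1 + 1/1*1/1) = [3/4, 1/1)
  emit 'f', narrow to [0/1, 1/4)
Step 2: interval [0/1, 1/4), width = 1/4 - 0/1 = 1/4
  'f': [0/1 + 1/4*0/1, 0/1 + 1/4*1/4) = [0/1, 1/16)
  'b': [0/1 + 1/4*1/4, 0/1 + 1/4*3/4) = [1/16, 3/16) <- contains code 1/8
  'e': [0/1 + 1/4*3/4, 0/1 + 1/4*1/1) = [3/16, 1/4)
  emit 'b', narrow to [1/16, 3/16)

Answer: symbol=f low=0/1 high=1/4
symbol=b low=1/16 high=3/16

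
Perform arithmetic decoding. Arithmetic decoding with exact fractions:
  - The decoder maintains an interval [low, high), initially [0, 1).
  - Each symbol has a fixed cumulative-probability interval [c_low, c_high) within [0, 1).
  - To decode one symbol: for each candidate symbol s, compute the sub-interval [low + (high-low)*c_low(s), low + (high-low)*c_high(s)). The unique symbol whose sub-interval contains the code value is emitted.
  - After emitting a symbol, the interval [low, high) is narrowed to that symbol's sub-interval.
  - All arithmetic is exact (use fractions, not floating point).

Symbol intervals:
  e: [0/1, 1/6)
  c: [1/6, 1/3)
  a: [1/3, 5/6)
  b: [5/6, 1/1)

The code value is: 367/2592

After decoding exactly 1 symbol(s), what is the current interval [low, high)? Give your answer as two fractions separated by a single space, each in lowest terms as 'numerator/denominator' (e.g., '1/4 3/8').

Answer: 0/1 1/6

Derivation:
Step 1: interval [0/1, 1/1), width = 1/1 - 0/1 = 1/1
  'e': [0/1 + 1/1*0/1, 0/1 + 1/1*1/6) = [0/1, 1/6) <- contains code 367/2592
  'c': [0/1 + 1/1*1/6, 0/1 + 1/1*1/3) = [1/6, 1/3)
  'a': [0/1 + 1/1*1/3, 0/1 + 1/1*5/6) = [1/3, 5/6)
  'b': [0/1 + 1/1*5/6, 0/1 + 1/1*1/1) = [5/6, 1/1)
  emit 'e', narrow to [0/1, 1/6)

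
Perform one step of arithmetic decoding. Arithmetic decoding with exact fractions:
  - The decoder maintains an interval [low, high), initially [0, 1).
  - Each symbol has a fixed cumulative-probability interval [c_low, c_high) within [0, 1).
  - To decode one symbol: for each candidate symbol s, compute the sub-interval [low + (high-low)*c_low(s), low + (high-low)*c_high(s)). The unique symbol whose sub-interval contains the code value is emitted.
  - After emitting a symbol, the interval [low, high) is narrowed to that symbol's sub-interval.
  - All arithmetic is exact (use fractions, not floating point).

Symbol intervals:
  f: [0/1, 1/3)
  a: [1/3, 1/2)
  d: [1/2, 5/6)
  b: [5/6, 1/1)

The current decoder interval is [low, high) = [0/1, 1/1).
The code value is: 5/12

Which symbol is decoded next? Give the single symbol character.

Interval width = high − low = 1/1 − 0/1 = 1/1
Scaled code = (code − low) / width = (5/12 − 0/1) / 1/1 = 5/12
  f: [0/1, 1/3) 
  a: [1/3, 1/2) ← scaled code falls here ✓
  d: [1/2, 5/6) 
  b: [5/6, 1/1) 

Answer: a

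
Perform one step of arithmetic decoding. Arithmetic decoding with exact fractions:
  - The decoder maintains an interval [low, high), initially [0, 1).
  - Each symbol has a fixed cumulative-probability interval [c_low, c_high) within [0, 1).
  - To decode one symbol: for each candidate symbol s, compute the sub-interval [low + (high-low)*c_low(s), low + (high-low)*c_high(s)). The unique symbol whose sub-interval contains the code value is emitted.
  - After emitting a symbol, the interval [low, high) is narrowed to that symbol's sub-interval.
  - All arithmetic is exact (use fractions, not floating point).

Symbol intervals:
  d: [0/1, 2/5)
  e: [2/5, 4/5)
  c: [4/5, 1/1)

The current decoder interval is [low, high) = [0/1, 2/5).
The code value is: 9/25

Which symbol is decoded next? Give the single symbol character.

Interval width = high − low = 2/5 − 0/1 = 2/5
Scaled code = (code − low) / width = (9/25 − 0/1) / 2/5 = 9/10
  d: [0/1, 2/5) 
  e: [2/5, 4/5) 
  c: [4/5, 1/1) ← scaled code falls here ✓

Answer: c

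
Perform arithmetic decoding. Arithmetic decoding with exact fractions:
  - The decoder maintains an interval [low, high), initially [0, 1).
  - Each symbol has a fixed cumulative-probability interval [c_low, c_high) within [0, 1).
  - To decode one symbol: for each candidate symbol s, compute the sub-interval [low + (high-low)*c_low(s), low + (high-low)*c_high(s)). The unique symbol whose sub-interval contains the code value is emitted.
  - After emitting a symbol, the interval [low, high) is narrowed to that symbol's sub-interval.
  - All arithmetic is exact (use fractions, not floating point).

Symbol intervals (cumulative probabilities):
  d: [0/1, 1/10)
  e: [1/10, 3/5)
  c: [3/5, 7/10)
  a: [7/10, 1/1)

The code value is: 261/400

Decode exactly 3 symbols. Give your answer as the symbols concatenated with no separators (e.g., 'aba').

Step 1: interval [0/1, 1/1), width = 1/1 - 0/1 = 1/1
  'd': [0/1 + 1/1*0/1, 0/1 + 1/1*1/10) = [0/1, 1/10)
  'e': [0/1 + 1/1*1/10, 0/1 + 1/1*3/5) = [1/10, 3/5)
  'c': [0/1 + 1/1*3/5, 0/1 + 1/1*7/10) = [3/5, 7/10) <- contains code 261/400
  'a': [0/1 + 1/1*7/10, 0/1 + 1/1*1/1) = [7/10, 1/1)
  emit 'c', narrow to [3/5, 7/10)
Step 2: interval [3/5, 7/10), width = 7/10 - 3/5 = 1/10
  'd': [3/5 + 1/10*0/1, 3/5 + 1/10*1/10) = [3/5, 61/100)
  'e': [3/5 + 1/10*1/10, 3/5 + 1/10*3/5) = [61/100, 33/50) <- contains code 261/400
  'c': [3/5 + 1/10*3/5, 3/5 + 1/10*7/10) = [33/50, 67/100)
  'a': [3/5 + 1/10*7/10, 3/5 + 1/10*1/1) = [67/100, 7/10)
  emit 'e', narrow to [61/100, 33/50)
Step 3: interval [61/100, 33/50), width = 33/50 - 61/100 = 1/20
  'd': [61/100 + 1/20*0/1, 61/100 + 1/20*1/10) = [61/100, 123/200)
  'e': [61/100 + 1/20*1/10, 61/100 + 1/20*3/5) = [123/200, 16/25)
  'c': [61/100 + 1/20*3/5, 61/100 + 1/20*7/10) = [16/25, 129/200)
  'a': [61/100 + 1/20*7/10, 61/100 + 1/20*1/1) = [129/200, 33/50) <- contains code 261/400
  emit 'a', narrow to [129/200, 33/50)

Answer: cea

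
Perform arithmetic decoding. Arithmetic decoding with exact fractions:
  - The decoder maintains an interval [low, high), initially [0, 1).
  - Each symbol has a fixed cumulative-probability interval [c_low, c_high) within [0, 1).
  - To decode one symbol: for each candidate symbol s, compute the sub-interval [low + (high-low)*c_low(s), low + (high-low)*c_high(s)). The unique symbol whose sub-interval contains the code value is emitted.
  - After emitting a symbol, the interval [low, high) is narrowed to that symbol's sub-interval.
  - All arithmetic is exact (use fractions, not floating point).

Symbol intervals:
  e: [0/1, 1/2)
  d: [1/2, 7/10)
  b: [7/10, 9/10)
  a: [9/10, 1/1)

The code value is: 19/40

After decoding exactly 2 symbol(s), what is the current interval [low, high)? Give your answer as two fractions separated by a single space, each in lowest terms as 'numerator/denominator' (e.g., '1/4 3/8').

Answer: 9/20 1/2

Derivation:
Step 1: interval [0/1, 1/1), width = 1/1 - 0/1 = 1/1
  'e': [0/1 + 1/1*0/1, 0/1 + 1/1*1/2) = [0/1, 1/2) <- contains code 19/40
  'd': [0/1 + 1/1*1/2, 0/1 + 1/1*7/10) = [1/2, 7/10)
  'b': [0/1 + 1/1*7/10, 0/1 + 1/1*9/10) = [7/10, 9/10)
  'a': [0/1 + 1/1*9/10, 0/1 + 1/1*1/1) = [9/10, 1/1)
  emit 'e', narrow to [0/1, 1/2)
Step 2: interval [0/1, 1/2), width = 1/2 - 0/1 = 1/2
  'e': [0/1 + 1/2*0/1, 0/1 + 1/2*1/2) = [0/1, 1/4)
  'd': [0/1 + 1/2*1/2, 0/1 + 1/2*7/10) = [1/4, 7/20)
  'b': [0/1 + 1/2*7/10, 0/1 + 1/2*9/10) = [7/20, 9/20)
  'a': [0/1 + 1/2*9/10, 0/1 + 1/2*1/1) = [9/20, 1/2) <- contains code 19/40
  emit 'a', narrow to [9/20, 1/2)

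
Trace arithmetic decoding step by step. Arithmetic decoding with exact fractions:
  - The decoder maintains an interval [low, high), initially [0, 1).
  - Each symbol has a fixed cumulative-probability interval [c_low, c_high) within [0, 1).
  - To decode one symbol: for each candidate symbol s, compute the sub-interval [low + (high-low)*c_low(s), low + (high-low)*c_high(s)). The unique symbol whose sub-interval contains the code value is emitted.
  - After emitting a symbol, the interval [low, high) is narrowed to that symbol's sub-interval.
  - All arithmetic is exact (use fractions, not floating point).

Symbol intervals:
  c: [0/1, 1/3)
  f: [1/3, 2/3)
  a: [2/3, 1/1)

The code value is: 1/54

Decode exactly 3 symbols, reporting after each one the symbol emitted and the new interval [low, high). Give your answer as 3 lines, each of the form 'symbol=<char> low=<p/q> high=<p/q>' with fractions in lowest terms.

Step 1: interval [0/1, 1/1), width = 1/1 - 0/1 = 1/1
  'c': [0/1 + 1/1*0/1, 0/1 + 1/1*1/3) = [0/1, 1/3) <- contains code 1/54
  'f': [0/1 + 1/1*1/3, 0/1 + 1/1*2/3) = [1/3, 2/3)
  'a': [0/1 + 1/1*2/3, 0/1 + 1/1*1/1) = [2/3, 1/1)
  emit 'c', narrow to [0/1, 1/3)
Step 2: interval [0/1, 1/3), width = 1/3 - 0/1 = 1/3
  'c': [0/1 + 1/3*0/1, 0/1 + 1/3*1/3) = [0/1, 1/9) <- contains code 1/54
  'f': [0/1 + 1/3*1/3, 0/1 + 1/3*2/3) = [1/9, 2/9)
  'a': [0/1 + 1/3*2/3, 0/1 + 1/3*1/1) = [2/9, 1/3)
  emit 'c', narrow to [0/1, 1/9)
Step 3: interval [0/1, 1/9), width = 1/9 - 0/1 = 1/9
  'c': [0/1 + 1/9*0/1, 0/1 + 1/9*1/3) = [0/1, 1/27) <- contains code 1/54
  'f': [0/1 + 1/9*1/3, 0/1 + 1/9*2/3) = [1/27, 2/27)
  'a': [0/1 + 1/9*2/3, 0/1 + 1/9*1/1) = [2/27, 1/9)
  emit 'c', narrow to [0/1, 1/27)

Answer: symbol=c low=0/1 high=1/3
symbol=c low=0/1 high=1/9
symbol=c low=0/1 high=1/27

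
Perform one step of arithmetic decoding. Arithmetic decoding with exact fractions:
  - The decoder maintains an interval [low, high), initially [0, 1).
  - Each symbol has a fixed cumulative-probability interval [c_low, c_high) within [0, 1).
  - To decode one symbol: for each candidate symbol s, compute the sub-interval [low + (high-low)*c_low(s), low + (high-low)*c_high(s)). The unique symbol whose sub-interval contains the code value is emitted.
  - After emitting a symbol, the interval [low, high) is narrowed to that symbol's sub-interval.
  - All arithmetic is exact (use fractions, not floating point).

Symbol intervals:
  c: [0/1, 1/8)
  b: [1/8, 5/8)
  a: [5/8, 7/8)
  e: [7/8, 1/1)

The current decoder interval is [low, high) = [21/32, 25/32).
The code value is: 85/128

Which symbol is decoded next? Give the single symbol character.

Answer: c

Derivation:
Interval width = high − low = 25/32 − 21/32 = 1/8
Scaled code = (code − low) / width = (85/128 − 21/32) / 1/8 = 1/16
  c: [0/1, 1/8) ← scaled code falls here ✓
  b: [1/8, 5/8) 
  a: [5/8, 7/8) 
  e: [7/8, 1/1) 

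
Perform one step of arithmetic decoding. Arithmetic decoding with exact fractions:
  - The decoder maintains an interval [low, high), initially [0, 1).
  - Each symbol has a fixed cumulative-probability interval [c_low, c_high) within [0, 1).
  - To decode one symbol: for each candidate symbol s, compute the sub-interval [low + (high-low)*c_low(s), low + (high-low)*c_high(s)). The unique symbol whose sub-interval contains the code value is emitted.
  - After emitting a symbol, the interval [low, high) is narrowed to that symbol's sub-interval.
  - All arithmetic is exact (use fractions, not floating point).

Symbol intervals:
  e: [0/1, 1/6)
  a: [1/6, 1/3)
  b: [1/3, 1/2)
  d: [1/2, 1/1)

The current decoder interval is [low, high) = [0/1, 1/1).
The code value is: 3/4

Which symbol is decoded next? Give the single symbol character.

Interval width = high − low = 1/1 − 0/1 = 1/1
Scaled code = (code − low) / width = (3/4 − 0/1) / 1/1 = 3/4
  e: [0/1, 1/6) 
  a: [1/6, 1/3) 
  b: [1/3, 1/2) 
  d: [1/2, 1/1) ← scaled code falls here ✓

Answer: d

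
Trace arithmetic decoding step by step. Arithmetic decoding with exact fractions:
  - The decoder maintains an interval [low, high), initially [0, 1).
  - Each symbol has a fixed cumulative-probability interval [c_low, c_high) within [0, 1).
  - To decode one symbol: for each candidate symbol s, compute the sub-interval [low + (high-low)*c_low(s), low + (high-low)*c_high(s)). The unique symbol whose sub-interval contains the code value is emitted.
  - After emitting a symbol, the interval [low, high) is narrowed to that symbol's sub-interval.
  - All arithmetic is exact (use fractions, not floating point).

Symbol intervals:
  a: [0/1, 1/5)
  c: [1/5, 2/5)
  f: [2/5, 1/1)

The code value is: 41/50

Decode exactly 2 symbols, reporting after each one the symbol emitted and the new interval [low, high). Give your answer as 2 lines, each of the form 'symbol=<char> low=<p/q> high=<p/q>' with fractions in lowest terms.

Step 1: interval [0/1, 1/1), width = 1/1 - 0/1 = 1/1
  'a': [0/1 + 1/1*0/1, 0/1 + 1/1*1/5) = [0/1, 1/5)
  'c': [0/1 + 1/1*1/5, 0/1 + 1/1*2/5) = [1/5, 2/5)
  'f': [0/1 + 1/1*2/5, 0/1 + 1/1*1/1) = [2/5, 1/1) <- contains code 41/50
  emit 'f', narrow to [2/5, 1/1)
Step 2: interval [2/5, 1/1), width = 1/1 - 2/5 = 3/5
  'a': [2/5 + 3/5*0/1, 2/5 + 3/5*1/5) = [2/5, 13/25)
  'c': [2/5 + 3/5*1/5, 2/5 + 3/5*2/5) = [13/25, 16/25)
  'f': [2/5 + 3/5*2/5, 2/5 + 3/5*1/1) = [16/25, 1/1) <- contains code 41/50
  emit 'f', narrow to [16/25, 1/1)

Answer: symbol=f low=2/5 high=1/1
symbol=f low=16/25 high=1/1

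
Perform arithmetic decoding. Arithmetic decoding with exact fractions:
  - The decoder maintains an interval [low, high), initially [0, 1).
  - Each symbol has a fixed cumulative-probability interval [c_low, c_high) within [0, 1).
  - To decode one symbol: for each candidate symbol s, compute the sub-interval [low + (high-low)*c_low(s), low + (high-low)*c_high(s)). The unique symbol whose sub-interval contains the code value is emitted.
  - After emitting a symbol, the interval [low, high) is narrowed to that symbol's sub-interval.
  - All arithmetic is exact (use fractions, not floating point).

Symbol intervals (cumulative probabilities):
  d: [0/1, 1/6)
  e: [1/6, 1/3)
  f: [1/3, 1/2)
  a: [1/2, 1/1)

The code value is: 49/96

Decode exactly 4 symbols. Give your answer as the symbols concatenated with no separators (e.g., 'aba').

Answer: adda

Derivation:
Step 1: interval [0/1, 1/1), width = 1/1 - 0/1 = 1/1
  'd': [0/1 + 1/1*0/1, 0/1 + 1/1*1/6) = [0/1, 1/6)
  'e': [0/1 + 1/1*1/6, 0/1 + 1/1*1/3) = [1/6, 1/3)
  'f': [0/1 + 1/1*1/3, 0/1 + 1/1*1/2) = [1/3, 1/2)
  'a': [0/1 + 1/1*1/2, 0/1 + 1/1*1/1) = [1/2, 1/1) <- contains code 49/96
  emit 'a', narrow to [1/2, 1/1)
Step 2: interval [1/2, 1/1), width = 1/1 - 1/2 = 1/2
  'd': [1/2 + 1/2*0/1, 1/2 + 1/2*1/6) = [1/2, 7/12) <- contains code 49/96
  'e': [1/2 + 1/2*1/6, 1/2 + 1/2*1/3) = [7/12, 2/3)
  'f': [1/2 + 1/2*1/3, 1/2 + 1/2*1/2) = [2/3, 3/4)
  'a': [1/2 + 1/2*1/2, 1/2 + 1/2*1/1) = [3/4, 1/1)
  emit 'd', narrow to [1/2, 7/12)
Step 3: interval [1/2, 7/12), width = 7/12 - 1/2 = 1/12
  'd': [1/2 + 1/12*0/1, 1/2 + 1/12*1/6) = [1/2, 37/72) <- contains code 49/96
  'e': [1/2 + 1/12*1/6, 1/2 + 1/12*1/3) = [37/72, 19/36)
  'f': [1/2 + 1/12*1/3, 1/2 + 1/12*1/2) = [19/36, 13/24)
  'a': [1/2 + 1/12*1/2, 1/2 + 1/12*1/1) = [13/24, 7/12)
  emit 'd', narrow to [1/2, 37/72)
Step 4: interval [1/2, 37/72), width = 37/72 - 1/2 = 1/72
  'd': [1/2 + 1/72*0/1, 1/2 + 1/72*1/6) = [1/2, 217/432)
  'e': [1/2 + 1/72*1/6, 1/2 + 1/72*1/3) = [217/432, 109/216)
  'f': [1/2 + 1/72*1/3, 1/2 + 1/72*1/2) = [109/216, 73/144)
  'a': [1/2 + 1/72*1/2, 1/2 + 1/72*1/1) = [73/144, 37/72) <- contains code 49/96
  emit 'a', narrow to [73/144, 37/72)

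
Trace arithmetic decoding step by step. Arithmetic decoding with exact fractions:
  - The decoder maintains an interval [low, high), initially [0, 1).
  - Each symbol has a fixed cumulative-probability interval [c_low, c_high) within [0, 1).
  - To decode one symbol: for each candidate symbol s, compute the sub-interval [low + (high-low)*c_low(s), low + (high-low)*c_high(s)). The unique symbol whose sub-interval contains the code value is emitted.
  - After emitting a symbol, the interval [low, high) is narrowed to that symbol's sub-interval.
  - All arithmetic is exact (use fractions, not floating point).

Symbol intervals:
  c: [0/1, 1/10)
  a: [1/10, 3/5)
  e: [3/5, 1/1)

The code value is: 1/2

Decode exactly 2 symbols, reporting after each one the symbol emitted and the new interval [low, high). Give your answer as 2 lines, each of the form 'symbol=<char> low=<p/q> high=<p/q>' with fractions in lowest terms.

Step 1: interval [0/1, 1/1), width = 1/1 - 0/1 = 1/1
  'c': [0/1 + 1/1*0/1, 0/1 + 1/1*1/10) = [0/1, 1/10)
  'a': [0/1 + 1/1*1/10, 0/1 + 1/1*3/5) = [1/10, 3/5) <- contains code 1/2
  'e': [0/1 + 1/1*3/5, 0/1 + 1/1*1/1) = [3/5, 1/1)
  emit 'a', narrow to [1/10, 3/5)
Step 2: interval [1/10, 3/5), width = 3/5 - 1/10 = 1/2
  'c': [1/10 + 1/2*0/1, 1/10 + 1/2*1/10) = [1/10, 3/20)
  'a': [1/10 + 1/2*1/10, 1/10 + 1/2*3/5) = [3/20, 2/5)
  'e': [1/10 + 1/2*3/5, 1/10 + 1/2*1/1) = [2/5, 3/5) <- contains code 1/2
  emit 'e', narrow to [2/5, 3/5)

Answer: symbol=a low=1/10 high=3/5
symbol=e low=2/5 high=3/5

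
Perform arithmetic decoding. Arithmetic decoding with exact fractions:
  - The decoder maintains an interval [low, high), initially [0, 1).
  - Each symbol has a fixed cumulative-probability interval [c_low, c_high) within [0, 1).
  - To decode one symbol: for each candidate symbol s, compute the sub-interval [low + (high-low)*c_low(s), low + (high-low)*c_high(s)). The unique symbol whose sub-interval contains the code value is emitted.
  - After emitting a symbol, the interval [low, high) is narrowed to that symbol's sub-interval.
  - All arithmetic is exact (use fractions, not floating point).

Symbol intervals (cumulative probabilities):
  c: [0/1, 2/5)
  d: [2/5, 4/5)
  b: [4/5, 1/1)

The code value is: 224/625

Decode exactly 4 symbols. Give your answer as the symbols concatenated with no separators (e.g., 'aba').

Step 1: interval [0/1, 1/1), width = 1/1 - 0/1 = 1/1
  'c': [0/1 + 1/1*0/1, 0/1 + 1/1*2/5) = [0/1, 2/5) <- contains code 224/625
  'd': [0/1 + 1/1*2/5, 0/1 + 1/1*4/5) = [2/5, 4/5)
  'b': [0/1 + 1/1*4/5, 0/1 + 1/1*1/1) = [4/5, 1/1)
  emit 'c', narrow to [0/1, 2/5)
Step 2: interval [0/1, 2/5), width = 2/5 - 0/1 = 2/5
  'c': [0/1 + 2/5*0/1, 0/1 + 2/5*2/5) = [0/1, 4/25)
  'd': [0/1 + 2/5*2/5, 0/1 + 2/5*4/5) = [4/25, 8/25)
  'b': [0/1 + 2/5*4/5, 0/1 + 2/5*1/1) = [8/25, 2/5) <- contains code 224/625
  emit 'b', narrow to [8/25, 2/5)
Step 3: interval [8/25, 2/5), width = 2/5 - 8/25 = 2/25
  'c': [8/25 + 2/25*0/1, 8/25 + 2/25*2/5) = [8/25, 44/125)
  'd': [8/25 + 2/25*2/5, 8/25 + 2/25*4/5) = [44/125, 48/125) <- contains code 224/625
  'b': [8/25 + 2/25*4/5, 8/25 + 2/25*1/1) = [48/125, 2/5)
  emit 'd', narrow to [44/125, 48/125)
Step 4: interval [44/125, 48/125), width = 48/125 - 44/125 = 4/125
  'c': [44/125 + 4/125*0/1, 44/125 + 4/125*2/5) = [44/125, 228/625) <- contains code 224/625
  'd': [44/125 + 4/125*2/5, 44/125 + 4/125*4/5) = [228/625, 236/625)
  'b': [44/125 + 4/125*4/5, 44/125 + 4/125*1/1) = [236/625, 48/125)
  emit 'c', narrow to [44/125, 228/625)

Answer: cbdc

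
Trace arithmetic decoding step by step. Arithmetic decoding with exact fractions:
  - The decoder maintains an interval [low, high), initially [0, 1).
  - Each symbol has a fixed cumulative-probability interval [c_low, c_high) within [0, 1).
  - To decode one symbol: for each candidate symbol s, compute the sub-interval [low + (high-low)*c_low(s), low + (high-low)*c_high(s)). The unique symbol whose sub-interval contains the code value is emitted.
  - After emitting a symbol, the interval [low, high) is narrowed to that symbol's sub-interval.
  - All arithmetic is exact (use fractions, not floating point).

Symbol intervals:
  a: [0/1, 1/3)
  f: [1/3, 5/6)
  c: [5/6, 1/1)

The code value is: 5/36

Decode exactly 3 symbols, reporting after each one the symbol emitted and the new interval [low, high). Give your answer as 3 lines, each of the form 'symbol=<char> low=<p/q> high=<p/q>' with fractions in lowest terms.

Step 1: interval [0/1, 1/1), width = 1/1 - 0/1 = 1/1
  'a': [0/1 + 1/1*0/1, 0/1 + 1/1*1/3) = [0/1, 1/3) <- contains code 5/36
  'f': [0/1 + 1/1*1/3, 0/1 + 1/1*5/6) = [1/3, 5/6)
  'c': [0/1 + 1/1*5/6, 0/1 + 1/1*1/1) = [5/6, 1/1)
  emit 'a', narrow to [0/1, 1/3)
Step 2: interval [0/1, 1/3), width = 1/3 - 0/1 = 1/3
  'a': [0/1 + 1/3*0/1, 0/1 + 1/3*1/3) = [0/1, 1/9)
  'f': [0/1 + 1/3*1/3, 0/1 + 1/3*5/6) = [1/9, 5/18) <- contains code 5/36
  'c': [0/1 + 1/3*5/6, 0/1 + 1/3*1/1) = [5/18, 1/3)
  emit 'f', narrow to [1/9, 5/18)
Step 3: interval [1/9, 5/18), width = 5/18 - 1/9 = 1/6
  'a': [1/9 + 1/6*0/1, 1/9 + 1/6*1/3) = [1/9, 1/6) <- contains code 5/36
  'f': [1/9 + 1/6*1/3, 1/9 + 1/6*5/6) = [1/6, 1/4)
  'c': [1/9 + 1/6*5/6, 1/9 + 1/6*1/1) = [1/4, 5/18)
  emit 'a', narrow to [1/9, 1/6)

Answer: symbol=a low=0/1 high=1/3
symbol=f low=1/9 high=5/18
symbol=a low=1/9 high=1/6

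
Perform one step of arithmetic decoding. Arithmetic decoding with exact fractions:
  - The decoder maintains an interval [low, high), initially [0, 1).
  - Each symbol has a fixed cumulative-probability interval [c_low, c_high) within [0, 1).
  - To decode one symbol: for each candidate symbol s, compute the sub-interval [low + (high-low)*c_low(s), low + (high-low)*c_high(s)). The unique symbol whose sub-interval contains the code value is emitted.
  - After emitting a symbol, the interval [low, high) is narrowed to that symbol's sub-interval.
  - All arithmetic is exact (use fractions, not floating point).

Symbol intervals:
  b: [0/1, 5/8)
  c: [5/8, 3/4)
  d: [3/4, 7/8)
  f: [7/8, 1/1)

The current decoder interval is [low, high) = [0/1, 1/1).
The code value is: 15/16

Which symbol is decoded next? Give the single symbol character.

Interval width = high − low = 1/1 − 0/1 = 1/1
Scaled code = (code − low) / width = (15/16 − 0/1) / 1/1 = 15/16
  b: [0/1, 5/8) 
  c: [5/8, 3/4) 
  d: [3/4, 7/8) 
  f: [7/8, 1/1) ← scaled code falls here ✓

Answer: f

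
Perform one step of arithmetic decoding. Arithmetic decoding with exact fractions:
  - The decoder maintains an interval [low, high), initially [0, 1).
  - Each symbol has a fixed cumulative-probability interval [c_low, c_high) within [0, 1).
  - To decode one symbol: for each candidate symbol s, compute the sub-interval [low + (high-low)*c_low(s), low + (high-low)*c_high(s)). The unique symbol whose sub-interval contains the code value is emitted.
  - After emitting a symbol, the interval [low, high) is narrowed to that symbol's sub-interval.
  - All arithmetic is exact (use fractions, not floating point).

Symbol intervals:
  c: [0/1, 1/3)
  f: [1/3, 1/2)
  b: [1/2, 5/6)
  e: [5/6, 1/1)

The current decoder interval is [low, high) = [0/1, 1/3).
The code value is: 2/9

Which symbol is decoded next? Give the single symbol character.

Answer: b

Derivation:
Interval width = high − low = 1/3 − 0/1 = 1/3
Scaled code = (code − low) / width = (2/9 − 0/1) / 1/3 = 2/3
  c: [0/1, 1/3) 
  f: [1/3, 1/2) 
  b: [1/2, 5/6) ← scaled code falls here ✓
  e: [5/6, 1/1) 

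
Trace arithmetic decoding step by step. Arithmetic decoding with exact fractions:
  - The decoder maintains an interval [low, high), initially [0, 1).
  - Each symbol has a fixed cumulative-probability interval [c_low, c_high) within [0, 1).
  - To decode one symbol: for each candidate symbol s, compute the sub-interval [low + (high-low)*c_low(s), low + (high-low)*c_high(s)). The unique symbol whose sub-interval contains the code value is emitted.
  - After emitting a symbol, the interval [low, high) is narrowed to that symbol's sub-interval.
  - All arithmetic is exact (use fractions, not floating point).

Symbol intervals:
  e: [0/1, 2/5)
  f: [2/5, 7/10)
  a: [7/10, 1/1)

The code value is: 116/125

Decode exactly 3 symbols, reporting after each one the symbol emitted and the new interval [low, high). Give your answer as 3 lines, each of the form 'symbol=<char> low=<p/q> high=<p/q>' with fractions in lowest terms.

Step 1: interval [0/1, 1/1), width = 1/1 - 0/1 = 1/1
  'e': [0/1 + 1/1*0/1, 0/1 + 1/1*2/5) = [0/1, 2/5)
  'f': [0/1 + 1/1*2/5, 0/1 + 1/1*7/10) = [2/5, 7/10)
  'a': [0/1 + 1/1*7/10, 0/1 + 1/1*1/1) = [7/10, 1/1) <- contains code 116/125
  emit 'a', narrow to [7/10, 1/1)
Step 2: interval [7/10, 1/1), width = 1/1 - 7/10 = 3/10
  'e': [7/10 + 3/10*0/1, 7/10 + 3/10*2/5) = [7/10, 41/50)
  'f': [7/10 + 3/10*2/5, 7/10 + 3/10*7/10) = [41/50, 91/100)
  'a': [7/10 + 3/10*7/10, 7/10 + 3/10*1/1) = [91/100, 1/1) <- contains code 116/125
  emit 'a', narrow to [91/100, 1/1)
Step 3: interval [91/100, 1/1), width = 1/1 - 91/100 = 9/100
  'e': [91/100 + 9/100*0/1, 91/100 + 9/100*2/5) = [91/100, 473/500) <- contains code 116/125
  'f': [91/100 + 9/100*2/5, 91/100 + 9/100*7/10) = [473/500, 973/1000)
  'a': [91/100 + 9/100*7/10, 91/100 + 9/100*1/1) = [973/1000, 1/1)
  emit 'e', narrow to [91/100, 473/500)

Answer: symbol=a low=7/10 high=1/1
symbol=a low=91/100 high=1/1
symbol=e low=91/100 high=473/500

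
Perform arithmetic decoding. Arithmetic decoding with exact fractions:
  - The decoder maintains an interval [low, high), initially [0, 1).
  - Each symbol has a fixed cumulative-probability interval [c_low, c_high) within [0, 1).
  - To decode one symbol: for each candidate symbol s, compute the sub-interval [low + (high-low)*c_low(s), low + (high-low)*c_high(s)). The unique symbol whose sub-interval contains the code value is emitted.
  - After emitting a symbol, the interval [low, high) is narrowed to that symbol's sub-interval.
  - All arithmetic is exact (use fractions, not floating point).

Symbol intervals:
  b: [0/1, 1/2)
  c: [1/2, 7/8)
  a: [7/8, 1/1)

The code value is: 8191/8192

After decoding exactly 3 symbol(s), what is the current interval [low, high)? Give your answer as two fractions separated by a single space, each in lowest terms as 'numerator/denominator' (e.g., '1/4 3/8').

Answer: 511/512 1/1

Derivation:
Step 1: interval [0/1, 1/1), width = 1/1 - 0/1 = 1/1
  'b': [0/1 + 1/1*0/1, 0/1 + 1/1*1/2) = [0/1, 1/2)
  'c': [0/1 + 1/1*1/2, 0/1 + 1/1*7/8) = [1/2, 7/8)
  'a': [0/1 + 1/1*7/8, 0/1 + 1/1*1/1) = [7/8, 1/1) <- contains code 8191/8192
  emit 'a', narrow to [7/8, 1/1)
Step 2: interval [7/8, 1/1), width = 1/1 - 7/8 = 1/8
  'b': [7/8 + 1/8*0/1, 7/8 + 1/8*1/2) = [7/8, 15/16)
  'c': [7/8 + 1/8*1/2, 7/8 + 1/8*7/8) = [15/16, 63/64)
  'a': [7/8 + 1/8*7/8, 7/8 + 1/8*1/1) = [63/64, 1/1) <- contains code 8191/8192
  emit 'a', narrow to [63/64, 1/1)
Step 3: interval [63/64, 1/1), width = 1/1 - 63/64 = 1/64
  'b': [63/64 + 1/64*0/1, 63/64 + 1/64*1/2) = [63/64, 127/128)
  'c': [63/64 + 1/64*1/2, 63/64 + 1/64*7/8) = [127/128, 511/512)
  'a': [63/64 + 1/64*7/8, 63/64 + 1/64*1/1) = [511/512, 1/1) <- contains code 8191/8192
  emit 'a', narrow to [511/512, 1/1)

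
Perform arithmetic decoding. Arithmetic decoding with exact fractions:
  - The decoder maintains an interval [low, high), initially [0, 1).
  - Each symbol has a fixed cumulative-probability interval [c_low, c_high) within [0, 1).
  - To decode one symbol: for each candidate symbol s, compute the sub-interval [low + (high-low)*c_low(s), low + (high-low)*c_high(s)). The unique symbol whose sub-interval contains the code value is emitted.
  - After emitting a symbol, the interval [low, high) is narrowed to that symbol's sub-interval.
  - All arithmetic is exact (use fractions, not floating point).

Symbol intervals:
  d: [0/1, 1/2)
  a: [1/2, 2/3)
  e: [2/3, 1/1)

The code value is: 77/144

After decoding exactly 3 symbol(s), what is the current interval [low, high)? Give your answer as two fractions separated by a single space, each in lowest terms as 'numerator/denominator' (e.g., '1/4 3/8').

Step 1: interval [0/1, 1/1), width = 1/1 - 0/1 = 1/1
  'd': [0/1 + 1/1*0/1, 0/1 + 1/1*1/2) = [0/1, 1/2)
  'a': [0/1 + 1/1*1/2, 0/1 + 1/1*2/3) = [1/2, 2/3) <- contains code 77/144
  'e': [0/1 + 1/1*2/3, 0/1 + 1/1*1/1) = [2/3, 1/1)
  emit 'a', narrow to [1/2, 2/3)
Step 2: interval [1/2, 2/3), width = 2/3 - 1/2 = 1/6
  'd': [1/2 + 1/6*0/1, 1/2 + 1/6*1/2) = [1/2, 7/12) <- contains code 77/144
  'a': [1/2 + 1/6*1/2, 1/2 + 1/6*2/3) = [7/12, 11/18)
  'e': [1/2 + 1/6*2/3, 1/2 + 1/6*1/1) = [11/18, 2/3)
  emit 'd', narrow to [1/2, 7/12)
Step 3: interval [1/2, 7/12), width = 7/12 - 1/2 = 1/12
  'd': [1/2 + 1/12*0/1, 1/2 + 1/12*1/2) = [1/2, 13/24) <- contains code 77/144
  'a': [1/2 + 1/12*1/2, 1/2 + 1/12*2/3) = [13/24, 5/9)
  'e': [1/2 + 1/12*2/3, 1/2 + 1/12*1/1) = [5/9, 7/12)
  emit 'd', narrow to [1/2, 13/24)

Answer: 1/2 13/24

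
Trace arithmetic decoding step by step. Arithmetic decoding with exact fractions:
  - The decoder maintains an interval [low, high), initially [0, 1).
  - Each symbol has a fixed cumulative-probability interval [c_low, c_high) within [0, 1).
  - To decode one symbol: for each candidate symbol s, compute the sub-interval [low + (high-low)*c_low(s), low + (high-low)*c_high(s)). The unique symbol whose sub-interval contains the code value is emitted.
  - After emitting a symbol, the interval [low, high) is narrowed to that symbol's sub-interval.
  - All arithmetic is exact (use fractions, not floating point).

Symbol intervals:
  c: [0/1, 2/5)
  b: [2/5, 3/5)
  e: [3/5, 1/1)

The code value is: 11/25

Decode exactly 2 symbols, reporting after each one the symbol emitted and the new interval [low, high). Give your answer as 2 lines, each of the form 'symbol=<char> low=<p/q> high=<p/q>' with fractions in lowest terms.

Answer: symbol=b low=2/5 high=3/5
symbol=c low=2/5 high=12/25

Derivation:
Step 1: interval [0/1, 1/1), width = 1/1 - 0/1 = 1/1
  'c': [0/1 + 1/1*0/1, 0/1 + 1/1*2/5) = [0/1, 2/5)
  'b': [0/1 + 1/1*2/5, 0/1 + 1/1*3/5) = [2/5, 3/5) <- contains code 11/25
  'e': [0/1 + 1/1*3/5, 0/1 + 1/1*1/1) = [3/5, 1/1)
  emit 'b', narrow to [2/5, 3/5)
Step 2: interval [2/5, 3/5), width = 3/5 - 2/5 = 1/5
  'c': [2/5 + 1/5*0/1, 2/5 + 1/5*2/5) = [2/5, 12/25) <- contains code 11/25
  'b': [2/5 + 1/5*2/5, 2/5 + 1/5*3/5) = [12/25, 13/25)
  'e': [2/5 + 1/5*3/5, 2/5 + 1/5*1/1) = [13/25, 3/5)
  emit 'c', narrow to [2/5, 12/25)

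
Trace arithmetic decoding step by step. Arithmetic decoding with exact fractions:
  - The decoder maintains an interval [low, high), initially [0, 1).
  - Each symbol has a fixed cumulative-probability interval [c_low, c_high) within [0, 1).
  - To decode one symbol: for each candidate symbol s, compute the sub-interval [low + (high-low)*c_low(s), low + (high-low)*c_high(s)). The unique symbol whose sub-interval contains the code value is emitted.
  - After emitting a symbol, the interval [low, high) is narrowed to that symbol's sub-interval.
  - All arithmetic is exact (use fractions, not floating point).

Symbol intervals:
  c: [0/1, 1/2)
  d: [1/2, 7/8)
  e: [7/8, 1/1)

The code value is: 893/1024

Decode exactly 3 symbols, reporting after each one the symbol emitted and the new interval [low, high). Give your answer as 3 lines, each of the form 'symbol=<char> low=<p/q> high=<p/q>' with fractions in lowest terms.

Answer: symbol=d low=1/2 high=7/8
symbol=e low=53/64 high=7/8
symbol=e low=445/512 high=7/8

Derivation:
Step 1: interval [0/1, 1/1), width = 1/1 - 0/1 = 1/1
  'c': [0/1 + 1/1*0/1, 0/1 + 1/1*1/2) = [0/1, 1/2)
  'd': [0/1 + 1/1*1/2, 0/1 + 1/1*7/8) = [1/2, 7/8) <- contains code 893/1024
  'e': [0/1 + 1/1*7/8, 0/1 + 1/1*1/1) = [7/8, 1/1)
  emit 'd', narrow to [1/2, 7/8)
Step 2: interval [1/2, 7/8), width = 7/8 - 1/2 = 3/8
  'c': [1/2 + 3/8*0/1, 1/2 + 3/8*1/2) = [1/2, 11/16)
  'd': [1/2 + 3/8*1/2, 1/2 + 3/8*7/8) = [11/16, 53/64)
  'e': [1/2 + 3/8*7/8, 1/2 + 3/8*1/1) = [53/64, 7/8) <- contains code 893/1024
  emit 'e', narrow to [53/64, 7/8)
Step 3: interval [53/64, 7/8), width = 7/8 - 53/64 = 3/64
  'c': [53/64 + 3/64*0/1, 53/64 + 3/64*1/2) = [53/64, 109/128)
  'd': [53/64 + 3/64*1/2, 53/64 + 3/64*7/8) = [109/128, 445/512)
  'e': [53/64 + 3/64*7/8, 53/64 + 3/64*1/1) = [445/512, 7/8) <- contains code 893/1024
  emit 'e', narrow to [445/512, 7/8)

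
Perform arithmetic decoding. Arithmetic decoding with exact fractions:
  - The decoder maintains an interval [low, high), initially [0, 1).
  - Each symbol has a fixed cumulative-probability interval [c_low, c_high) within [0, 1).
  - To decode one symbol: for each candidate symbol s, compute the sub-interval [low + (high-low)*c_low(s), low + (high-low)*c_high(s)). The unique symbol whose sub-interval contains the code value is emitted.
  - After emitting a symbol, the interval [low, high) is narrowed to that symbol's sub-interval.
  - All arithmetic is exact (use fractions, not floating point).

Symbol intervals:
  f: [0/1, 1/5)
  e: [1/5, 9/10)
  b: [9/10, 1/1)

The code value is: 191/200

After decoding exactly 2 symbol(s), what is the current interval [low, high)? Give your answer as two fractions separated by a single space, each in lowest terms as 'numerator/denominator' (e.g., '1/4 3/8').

Answer: 23/25 99/100

Derivation:
Step 1: interval [0/1, 1/1), width = 1/1 - 0/1 = 1/1
  'f': [0/1 + 1/1*0/1, 0/1 + 1/1*1/5) = [0/1, 1/5)
  'e': [0/1 + 1/1*1/5, 0/1 + 1/1*9/10) = [1/5, 9/10)
  'b': [0/1 + 1/1*9/10, 0/1 + 1/1*1/1) = [9/10, 1/1) <- contains code 191/200
  emit 'b', narrow to [9/10, 1/1)
Step 2: interval [9/10, 1/1), width = 1/1 - 9/10 = 1/10
  'f': [9/10 + 1/10*0/1, 9/10 + 1/10*1/5) = [9/10, 23/25)
  'e': [9/10 + 1/10*1/5, 9/10 + 1/10*9/10) = [23/25, 99/100) <- contains code 191/200
  'b': [9/10 + 1/10*9/10, 9/10 + 1/10*1/1) = [99/100, 1/1)
  emit 'e', narrow to [23/25, 99/100)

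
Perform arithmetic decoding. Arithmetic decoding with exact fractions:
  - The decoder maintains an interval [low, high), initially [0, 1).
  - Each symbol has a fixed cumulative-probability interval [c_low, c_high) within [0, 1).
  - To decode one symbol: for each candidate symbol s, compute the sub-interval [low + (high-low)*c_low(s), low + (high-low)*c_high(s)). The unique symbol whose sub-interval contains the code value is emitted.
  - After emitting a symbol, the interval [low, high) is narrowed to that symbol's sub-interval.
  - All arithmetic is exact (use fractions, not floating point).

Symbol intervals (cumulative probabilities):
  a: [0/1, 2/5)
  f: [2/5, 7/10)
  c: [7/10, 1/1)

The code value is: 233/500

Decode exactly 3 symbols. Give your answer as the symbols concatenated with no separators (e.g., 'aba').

Step 1: interval [0/1, 1/1), width = 1/1 - 0/1 = 1/1
  'a': [0/1 + 1/1*0/1, 0/1 + 1/1*2/5) = [0/1, 2/5)
  'f': [0/1 + 1/1*2/5, 0/1 + 1/1*7/10) = [2/5, 7/10) <- contains code 233/500
  'c': [0/1 + 1/1*7/10, 0/1 + 1/1*1/1) = [7/10, 1/1)
  emit 'f', narrow to [2/5, 7/10)
Step 2: interval [2/5, 7/10), width = 7/10 - 2/5 = 3/10
  'a': [2/5 + 3/10*0/1, 2/5 + 3/10*2/5) = [2/5, 13/25) <- contains code 233/500
  'f': [2/5 + 3/10*2/5, 2/5 + 3/10*7/10) = [13/25, 61/100)
  'c': [2/5 + 3/10*7/10, 2/5 + 3/10*1/1) = [61/100, 7/10)
  emit 'a', narrow to [2/5, 13/25)
Step 3: interval [2/5, 13/25), width = 13/25 - 2/5 = 3/25
  'a': [2/5 + 3/25*0/1, 2/5 + 3/25*2/5) = [2/5, 56/125)
  'f': [2/5 + 3/25*2/5, 2/5 + 3/25*7/10) = [56/125, 121/250) <- contains code 233/500
  'c': [2/5 + 3/25*7/10, 2/5 + 3/25*1/1) = [121/250, 13/25)
  emit 'f', narrow to [56/125, 121/250)

Answer: faf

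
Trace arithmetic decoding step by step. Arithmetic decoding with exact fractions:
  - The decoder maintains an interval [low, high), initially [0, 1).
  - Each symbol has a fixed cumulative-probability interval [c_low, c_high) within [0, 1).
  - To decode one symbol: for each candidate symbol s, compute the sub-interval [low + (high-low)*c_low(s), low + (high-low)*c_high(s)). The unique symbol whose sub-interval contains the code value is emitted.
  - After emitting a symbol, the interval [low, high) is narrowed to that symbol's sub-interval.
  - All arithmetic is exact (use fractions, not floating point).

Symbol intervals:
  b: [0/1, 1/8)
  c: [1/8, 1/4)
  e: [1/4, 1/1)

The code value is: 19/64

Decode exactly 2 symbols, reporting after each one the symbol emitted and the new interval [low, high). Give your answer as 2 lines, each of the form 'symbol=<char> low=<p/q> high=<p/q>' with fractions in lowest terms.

Step 1: interval [0/1, 1/1), width = 1/1 - 0/1 = 1/1
  'b': [0/1 + 1/1*0/1, 0/1 + 1/1*1/8) = [0/1, 1/8)
  'c': [0/1 + 1/1*1/8, 0/1 + 1/1*1/4) = [1/8, 1/4)
  'e': [0/1 + 1/1*1/4, 0/1 + 1/1*1/1) = [1/4, 1/1) <- contains code 19/64
  emit 'e', narrow to [1/4, 1/1)
Step 2: interval [1/4, 1/1), width = 1/1 - 1/4 = 3/4
  'b': [1/4 + 3/4*0/1, 1/4 + 3/4*1/8) = [1/4, 11/32) <- contains code 19/64
  'c': [1/4 + 3/4*1/8, 1/4 + 3/4*1/4) = [11/32, 7/16)
  'e': [1/4 + 3/4*1/4, 1/4 + 3/4*1/1) = [7/16, 1/1)
  emit 'b', narrow to [1/4, 11/32)

Answer: symbol=e low=1/4 high=1/1
symbol=b low=1/4 high=11/32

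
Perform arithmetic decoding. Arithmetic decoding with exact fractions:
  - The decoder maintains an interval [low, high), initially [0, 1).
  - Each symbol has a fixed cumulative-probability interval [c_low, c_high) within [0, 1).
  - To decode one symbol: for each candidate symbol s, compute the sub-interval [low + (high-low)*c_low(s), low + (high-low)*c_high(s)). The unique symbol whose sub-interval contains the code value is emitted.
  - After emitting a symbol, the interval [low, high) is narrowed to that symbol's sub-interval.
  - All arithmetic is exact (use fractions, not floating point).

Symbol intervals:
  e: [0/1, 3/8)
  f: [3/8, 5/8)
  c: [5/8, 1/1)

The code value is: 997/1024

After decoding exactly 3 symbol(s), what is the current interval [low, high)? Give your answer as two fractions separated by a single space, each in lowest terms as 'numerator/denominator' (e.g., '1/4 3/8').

Answer: 485/512 1/1

Derivation:
Step 1: interval [0/1, 1/1), width = 1/1 - 0/1 = 1/1
  'e': [0/1 + 1/1*0/1, 0/1 + 1/1*3/8) = [0/1, 3/8)
  'f': [0/1 + 1/1*3/8, 0/1 + 1/1*5/8) = [3/8, 5/8)
  'c': [0/1 + 1/1*5/8, 0/1 + 1/1*1/1) = [5/8, 1/1) <- contains code 997/1024
  emit 'c', narrow to [5/8, 1/1)
Step 2: interval [5/8, 1/1), width = 1/1 - 5/8 = 3/8
  'e': [5/8 + 3/8*0/1, 5/8 + 3/8*3/8) = [5/8, 49/64)
  'f': [5/8 + 3/8*3/8, 5/8 + 3/8*5/8) = [49/64, 55/64)
  'c': [5/8 + 3/8*5/8, 5/8 + 3/8*1/1) = [55/64, 1/1) <- contains code 997/1024
  emit 'c', narrow to [55/64, 1/1)
Step 3: interval [55/64, 1/1), width = 1/1 - 55/64 = 9/64
  'e': [55/64 + 9/64*0/1, 55/64 + 9/64*3/8) = [55/64, 467/512)
  'f': [55/64 + 9/64*3/8, 55/64 + 9/64*5/8) = [467/512, 485/512)
  'c': [55/64 + 9/64*5/8, 55/64 + 9/64*1/1) = [485/512, 1/1) <- contains code 997/1024
  emit 'c', narrow to [485/512, 1/1)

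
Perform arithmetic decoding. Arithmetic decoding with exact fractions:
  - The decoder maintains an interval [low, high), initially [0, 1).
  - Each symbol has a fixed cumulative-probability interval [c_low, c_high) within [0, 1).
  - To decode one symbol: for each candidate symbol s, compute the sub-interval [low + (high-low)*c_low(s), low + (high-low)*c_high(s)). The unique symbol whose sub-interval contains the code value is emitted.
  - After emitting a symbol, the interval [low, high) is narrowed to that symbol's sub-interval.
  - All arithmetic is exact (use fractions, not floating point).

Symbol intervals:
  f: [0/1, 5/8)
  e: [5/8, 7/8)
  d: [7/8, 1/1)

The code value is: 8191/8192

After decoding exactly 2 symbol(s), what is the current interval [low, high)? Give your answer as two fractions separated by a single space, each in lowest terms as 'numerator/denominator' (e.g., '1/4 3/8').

Answer: 63/64 1/1

Derivation:
Step 1: interval [0/1, 1/1), width = 1/1 - 0/1 = 1/1
  'f': [0/1 + 1/1*0/1, 0/1 + 1/1*5/8) = [0/1, 5/8)
  'e': [0/1 + 1/1*5/8, 0/1 + 1/1*7/8) = [5/8, 7/8)
  'd': [0/1 + 1/1*7/8, 0/1 + 1/1*1/1) = [7/8, 1/1) <- contains code 8191/8192
  emit 'd', narrow to [7/8, 1/1)
Step 2: interval [7/8, 1/1), width = 1/1 - 7/8 = 1/8
  'f': [7/8 + 1/8*0/1, 7/8 + 1/8*5/8) = [7/8, 61/64)
  'e': [7/8 + 1/8*5/8, 7/8 + 1/8*7/8) = [61/64, 63/64)
  'd': [7/8 + 1/8*7/8, 7/8 + 1/8*1/1) = [63/64, 1/1) <- contains code 8191/8192
  emit 'd', narrow to [63/64, 1/1)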